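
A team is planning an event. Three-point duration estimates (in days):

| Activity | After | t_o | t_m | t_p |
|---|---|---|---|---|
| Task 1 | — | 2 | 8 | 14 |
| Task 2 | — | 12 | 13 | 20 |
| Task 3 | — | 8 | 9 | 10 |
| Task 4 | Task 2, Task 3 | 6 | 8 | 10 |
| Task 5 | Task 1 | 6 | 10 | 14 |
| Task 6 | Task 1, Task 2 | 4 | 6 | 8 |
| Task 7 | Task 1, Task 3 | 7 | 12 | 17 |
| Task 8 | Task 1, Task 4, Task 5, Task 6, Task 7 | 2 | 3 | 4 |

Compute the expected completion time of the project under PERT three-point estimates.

25 days

te_Task 1 = (2 + 4·8 + 14)/6 = 48/6 = 8
te_Task 2 = (12 + 4·13 + 20)/6 = 84/6 = 14
te_Task 3 = (8 + 4·9 + 10)/6 = 54/6 = 9
te_Task 4 = (6 + 4·8 + 10)/6 = 48/6 = 8
te_Task 5 = (6 + 4·10 + 14)/6 = 60/6 = 10
te_Task 6 = (4 + 4·6 + 8)/6 = 36/6 = 6
te_Task 7 = (7 + 4·12 + 17)/6 = 72/6 = 12
te_Task 8 = (2 + 4·3 + 4)/6 = 18/6 = 3

Forward pass:
ES_Task 1 = 0; EF_Task 1 = 8
ES_Task 2 = 0; EF_Task 2 = 14
ES_Task 3 = 0; EF_Task 3 = 9
ES_Task 4 = max(EF_Task 2=14, EF_Task 3=9) = 14; EF_Task 4 = 14+8 = 22
ES_Task 5 = 8; EF_Task 5 = 8+10 = 18
ES_Task 6 = max(EF_Task 1=8, EF_Task 2=14) = 14; EF_Task 6 = 14+6 = 20
ES_Task 7 = max(EF_Task 1=8, EF_Task 3=9) = 9; EF_Task 7 = 9+12 = 21
ES_Task 8 = max(EF_Task 1=8, EF_Task 4=22, EF_Task 5=18, EF_Task 6=20, EF_Task 7=21) = 22; EF_Task 8 = 22+3 = 25
Expected project duration μ = 25 days. Critical path: Task 2 → Task 4 → Task 8.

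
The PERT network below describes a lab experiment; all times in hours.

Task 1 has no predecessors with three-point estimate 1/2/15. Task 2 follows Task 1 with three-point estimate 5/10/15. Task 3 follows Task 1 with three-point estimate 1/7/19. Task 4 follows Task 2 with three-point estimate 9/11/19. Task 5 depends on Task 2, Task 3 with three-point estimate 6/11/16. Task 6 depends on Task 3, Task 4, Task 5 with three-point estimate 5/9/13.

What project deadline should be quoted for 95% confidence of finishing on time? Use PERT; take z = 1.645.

40.9 hours

te_Task 1 = (1 + 4·2 + 15)/6 = 24/6 = 4; σ²_Task 1 = ((15−1)/6)² = 5.444
te_Task 2 = (5 + 4·10 + 15)/6 = 60/6 = 10; σ²_Task 2 = ((15−5)/6)² = 2.778
te_Task 3 = (1 + 4·7 + 19)/6 = 48/6 = 8; σ²_Task 3 = ((19−1)/6)² = 9.000
te_Task 4 = (9 + 4·11 + 19)/6 = 72/6 = 12; σ²_Task 4 = ((19−9)/6)² = 2.778
te_Task 5 = (6 + 4·11 + 16)/6 = 66/6 = 11; σ²_Task 5 = ((16−6)/6)² = 2.778
te_Task 6 = (5 + 4·9 + 13)/6 = 54/6 = 9; σ²_Task 6 = ((13−5)/6)² = 1.778

Forward pass:
ES_Task 1 = 0; EF_Task 1 = 4
ES_Task 2 = 4; EF_Task 2 = 4+10 = 14
ES_Task 3 = 4; EF_Task 3 = 4+8 = 12
ES_Task 4 = 14; EF_Task 4 = 14+12 = 26
ES_Task 5 = max(EF_Task 2=14, EF_Task 3=12) = 14; EF_Task 5 = 14+11 = 25
ES_Task 6 = max(EF_Task 3=12, EF_Task 4=26, EF_Task 5=25) = 26; EF_Task 6 = 26+9 = 35
Expected project duration μ = 35 hours. Critical path: Task 1 → Task 2 → Task 4 → Task 6.

Variance along critical path = 5.444 + 2.778 + 2.778 + 1.778 = 12.778; σ = 3.575 hours.
D = μ + z·σ = 35 + 1.645·3.575 = 40.9 hours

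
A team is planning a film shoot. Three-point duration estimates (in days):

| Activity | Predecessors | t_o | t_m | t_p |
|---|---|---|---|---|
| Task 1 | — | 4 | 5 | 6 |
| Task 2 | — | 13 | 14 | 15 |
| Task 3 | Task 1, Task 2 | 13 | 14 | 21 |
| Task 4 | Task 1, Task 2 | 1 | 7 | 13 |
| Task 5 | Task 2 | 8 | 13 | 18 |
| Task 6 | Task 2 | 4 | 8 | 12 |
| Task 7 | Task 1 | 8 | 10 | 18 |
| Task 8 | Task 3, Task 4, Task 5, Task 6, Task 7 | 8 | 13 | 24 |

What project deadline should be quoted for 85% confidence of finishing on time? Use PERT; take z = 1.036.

te_Task 1 = (4 + 4·5 + 6)/6 = 30/6 = 5; σ²_Task 1 = ((6−4)/6)² = 0.111
te_Task 2 = (13 + 4·14 + 15)/6 = 84/6 = 14; σ²_Task 2 = ((15−13)/6)² = 0.111
te_Task 3 = (13 + 4·14 + 21)/6 = 90/6 = 15; σ²_Task 3 = ((21−13)/6)² = 1.778
te_Task 4 = (1 + 4·7 + 13)/6 = 42/6 = 7; σ²_Task 4 = ((13−1)/6)² = 4.000
te_Task 5 = (8 + 4·13 + 18)/6 = 78/6 = 13; σ²_Task 5 = ((18−8)/6)² = 2.778
te_Task 6 = (4 + 4·8 + 12)/6 = 48/6 = 8; σ²_Task 6 = ((12−4)/6)² = 1.778
te_Task 7 = (8 + 4·10 + 18)/6 = 66/6 = 11; σ²_Task 7 = ((18−8)/6)² = 2.778
te_Task 8 = (8 + 4·13 + 24)/6 = 84/6 = 14; σ²_Task 8 = ((24−8)/6)² = 7.111

Forward pass:
ES_Task 1 = 0; EF_Task 1 = 5
ES_Task 2 = 0; EF_Task 2 = 14
ES_Task 3 = max(EF_Task 1=5, EF_Task 2=14) = 14; EF_Task 3 = 14+15 = 29
ES_Task 4 = max(EF_Task 1=5, EF_Task 2=14) = 14; EF_Task 4 = 14+7 = 21
ES_Task 5 = 14; EF_Task 5 = 14+13 = 27
ES_Task 6 = 14; EF_Task 6 = 14+8 = 22
ES_Task 7 = 5; EF_Task 7 = 5+11 = 16
ES_Task 8 = max(EF_Task 3=29, EF_Task 4=21, EF_Task 5=27, EF_Task 6=22, EF_Task 7=16) = 29; EF_Task 8 = 29+14 = 43
Expected project duration μ = 43 days. Critical path: Task 2 → Task 3 → Task 8.

Variance along critical path = 0.111 + 1.778 + 7.111 = 9.000; σ = 3.000 days.
D = μ + z·σ = 43 + 1.036·3.000 = 46.1 days

46.1 days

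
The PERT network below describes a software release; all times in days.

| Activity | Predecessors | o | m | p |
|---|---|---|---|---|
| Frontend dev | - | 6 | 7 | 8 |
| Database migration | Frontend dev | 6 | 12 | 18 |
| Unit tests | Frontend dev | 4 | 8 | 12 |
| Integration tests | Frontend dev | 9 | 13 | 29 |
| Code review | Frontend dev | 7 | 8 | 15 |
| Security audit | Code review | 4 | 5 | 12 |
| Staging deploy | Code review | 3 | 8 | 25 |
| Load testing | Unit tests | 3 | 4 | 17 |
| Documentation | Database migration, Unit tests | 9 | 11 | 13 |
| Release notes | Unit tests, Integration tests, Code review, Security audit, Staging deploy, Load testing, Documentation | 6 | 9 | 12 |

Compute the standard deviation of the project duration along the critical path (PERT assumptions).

2.36 days

te_Frontend dev = (6 + 4·7 + 8)/6 = 42/6 = 7; σ²_Frontend dev = ((8−6)/6)² = 0.111
te_Database migration = (6 + 4·12 + 18)/6 = 72/6 = 12; σ²_Database migration = ((18−6)/6)² = 4.000
te_Unit tests = (4 + 4·8 + 12)/6 = 48/6 = 8; σ²_Unit tests = ((12−4)/6)² = 1.778
te_Integration tests = (9 + 4·13 + 29)/6 = 90/6 = 15; σ²_Integration tests = ((29−9)/6)² = 11.111
te_Code review = (7 + 4·8 + 15)/6 = 54/6 = 9; σ²_Code review = ((15−7)/6)² = 1.778
te_Security audit = (4 + 4·5 + 12)/6 = 36/6 = 6; σ²_Security audit = ((12−4)/6)² = 1.778
te_Staging deploy = (3 + 4·8 + 25)/6 = 60/6 = 10; σ²_Staging deploy = ((25−3)/6)² = 13.444
te_Load testing = (3 + 4·4 + 17)/6 = 36/6 = 6; σ²_Load testing = ((17−3)/6)² = 5.444
te_Documentation = (9 + 4·11 + 13)/6 = 66/6 = 11; σ²_Documentation = ((13−9)/6)² = 0.444
te_Release notes = (6 + 4·9 + 12)/6 = 54/6 = 9; σ²_Release notes = ((12−6)/6)² = 1.000

Forward pass:
ES_Frontend dev = 0; EF_Frontend dev = 7
ES_Database migration = 7; EF_Database migration = 7+12 = 19
ES_Unit tests = 7; EF_Unit tests = 7+8 = 15
ES_Integration tests = 7; EF_Integration tests = 7+15 = 22
ES_Code review = 7; EF_Code review = 7+9 = 16
ES_Security audit = 16; EF_Security audit = 16+6 = 22
ES_Staging deploy = 16; EF_Staging deploy = 16+10 = 26
ES_Load testing = 15; EF_Load testing = 15+6 = 21
ES_Documentation = max(EF_Database migration=19, EF_Unit tests=15) = 19; EF_Documentation = 19+11 = 30
ES_Release notes = max(EF_Unit tests=15, EF_Integration tests=22, EF_Code review=16, EF_Security audit=22, EF_Staging deploy=26, EF_Load testing=21, EF_Documentation=30) = 30; EF_Release notes = 30+9 = 39
Expected project duration μ = 39 days. Critical path: Frontend dev → Database migration → Documentation → Release notes.

Variance along critical path = 0.111 + 4.000 + 0.444 + 1.000 = 5.556
σ = √5.556 = 2.357 days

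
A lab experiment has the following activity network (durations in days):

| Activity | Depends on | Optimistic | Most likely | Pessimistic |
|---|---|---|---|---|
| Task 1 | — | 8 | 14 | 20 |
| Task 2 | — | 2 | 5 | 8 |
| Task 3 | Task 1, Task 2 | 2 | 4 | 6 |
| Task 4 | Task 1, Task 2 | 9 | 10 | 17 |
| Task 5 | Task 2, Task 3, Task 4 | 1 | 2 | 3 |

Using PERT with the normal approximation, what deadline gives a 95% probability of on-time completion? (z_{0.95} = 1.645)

31.0 days

te_Task 1 = (8 + 4·14 + 20)/6 = 84/6 = 14; σ²_Task 1 = ((20−8)/6)² = 4.000
te_Task 2 = (2 + 4·5 + 8)/6 = 30/6 = 5; σ²_Task 2 = ((8−2)/6)² = 1.000
te_Task 3 = (2 + 4·4 + 6)/6 = 24/6 = 4; σ²_Task 3 = ((6−2)/6)² = 0.444
te_Task 4 = (9 + 4·10 + 17)/6 = 66/6 = 11; σ²_Task 4 = ((17−9)/6)² = 1.778
te_Task 5 = (1 + 4·2 + 3)/6 = 12/6 = 2; σ²_Task 5 = ((3−1)/6)² = 0.111

Forward pass:
ES_Task 1 = 0; EF_Task 1 = 14
ES_Task 2 = 0; EF_Task 2 = 5
ES_Task 3 = max(EF_Task 1=14, EF_Task 2=5) = 14; EF_Task 3 = 14+4 = 18
ES_Task 4 = max(EF_Task 1=14, EF_Task 2=5) = 14; EF_Task 4 = 14+11 = 25
ES_Task 5 = max(EF_Task 2=5, EF_Task 3=18, EF_Task 4=25) = 25; EF_Task 5 = 25+2 = 27
Expected project duration μ = 27 days. Critical path: Task 1 → Task 4 → Task 5.

Variance along critical path = 4.000 + 1.778 + 0.111 = 5.889; σ = 2.427 days.
D = μ + z·σ = 27 + 1.645·2.427 = 31.0 days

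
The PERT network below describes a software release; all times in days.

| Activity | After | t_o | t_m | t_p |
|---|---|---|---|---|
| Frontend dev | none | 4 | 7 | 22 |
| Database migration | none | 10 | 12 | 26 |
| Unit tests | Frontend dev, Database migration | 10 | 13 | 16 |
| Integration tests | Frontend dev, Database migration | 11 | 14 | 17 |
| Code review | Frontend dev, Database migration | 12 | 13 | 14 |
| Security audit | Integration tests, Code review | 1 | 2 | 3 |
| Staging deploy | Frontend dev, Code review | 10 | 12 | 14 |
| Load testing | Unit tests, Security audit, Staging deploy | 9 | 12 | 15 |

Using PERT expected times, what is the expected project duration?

te_Frontend dev = (4 + 4·7 + 22)/6 = 54/6 = 9
te_Database migration = (10 + 4·12 + 26)/6 = 84/6 = 14
te_Unit tests = (10 + 4·13 + 16)/6 = 78/6 = 13
te_Integration tests = (11 + 4·14 + 17)/6 = 84/6 = 14
te_Code review = (12 + 4·13 + 14)/6 = 78/6 = 13
te_Security audit = (1 + 4·2 + 3)/6 = 12/6 = 2
te_Staging deploy = (10 + 4·12 + 14)/6 = 72/6 = 12
te_Load testing = (9 + 4·12 + 15)/6 = 72/6 = 12

Forward pass:
ES_Frontend dev = 0; EF_Frontend dev = 9
ES_Database migration = 0; EF_Database migration = 14
ES_Unit tests = max(EF_Frontend dev=9, EF_Database migration=14) = 14; EF_Unit tests = 14+13 = 27
ES_Integration tests = max(EF_Frontend dev=9, EF_Database migration=14) = 14; EF_Integration tests = 14+14 = 28
ES_Code review = max(EF_Frontend dev=9, EF_Database migration=14) = 14; EF_Code review = 14+13 = 27
ES_Security audit = max(EF_Integration tests=28, EF_Code review=27) = 28; EF_Security audit = 28+2 = 30
ES_Staging deploy = max(EF_Frontend dev=9, EF_Code review=27) = 27; EF_Staging deploy = 27+12 = 39
ES_Load testing = max(EF_Unit tests=27, EF_Security audit=30, EF_Staging deploy=39) = 39; EF_Load testing = 39+12 = 51
Expected project duration μ = 51 days. Critical path: Database migration → Code review → Staging deploy → Load testing.

51 days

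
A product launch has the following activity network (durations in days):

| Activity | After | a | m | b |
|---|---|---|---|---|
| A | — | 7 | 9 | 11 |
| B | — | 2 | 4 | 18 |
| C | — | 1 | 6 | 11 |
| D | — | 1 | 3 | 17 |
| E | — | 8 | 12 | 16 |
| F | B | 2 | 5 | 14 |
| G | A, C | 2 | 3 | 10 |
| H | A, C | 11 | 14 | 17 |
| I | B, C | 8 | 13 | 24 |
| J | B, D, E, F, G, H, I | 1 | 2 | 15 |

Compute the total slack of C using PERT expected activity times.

3 days

te_A = (7 + 4·9 + 11)/6 = 54/6 = 9
te_B = (2 + 4·4 + 18)/6 = 36/6 = 6
te_C = (1 + 4·6 + 11)/6 = 36/6 = 6
te_D = (1 + 4·3 + 17)/6 = 30/6 = 5
te_E = (8 + 4·12 + 16)/6 = 72/6 = 12
te_F = (2 + 4·5 + 14)/6 = 36/6 = 6
te_G = (2 + 4·3 + 10)/6 = 24/6 = 4
te_H = (11 + 4·14 + 17)/6 = 84/6 = 14
te_I = (8 + 4·13 + 24)/6 = 84/6 = 14
te_J = (1 + 4·2 + 15)/6 = 24/6 = 4

Forward pass:
ES_A = 0; EF_A = 9
ES_B = 0; EF_B = 6
ES_C = 0; EF_C = 6
ES_D = 0; EF_D = 5
ES_E = 0; EF_E = 12
ES_F = 6; EF_F = 6+6 = 12
ES_G = max(EF_A=9, EF_C=6) = 9; EF_G = 9+4 = 13
ES_H = max(EF_A=9, EF_C=6) = 9; EF_H = 9+14 = 23
ES_I = max(EF_B=6, EF_C=6) = 6; EF_I = 6+14 = 20
ES_J = max(EF_B=6, EF_D=5, EF_E=12, EF_F=12, EF_G=13, EF_H=23, EF_I=20) = 23; EF_J = 23+4 = 27
Expected project duration μ = 27 days. Critical path: A → H → J.

Backward pass:
LF_J = 27; LS_J = 27−4 = 23
LF_I = LS_J = 23; LS_I = 23−14 = 9
LF_H = LS_J = 23; LS_H = 23−14 = 9
LF_G = LS_J = 23; LS_G = 23−4 = 19
LF_F = LS_J = 23; LS_F = 23−6 = 17
LF_E = LS_J = 23; LS_E = 23−12 = 11
LF_D = LS_J = 23; LS_D = 23−5 = 18
LF_C = min(LS_G=19, LS_H=9, LS_I=9) = 9; LS_C = 9−6 = 3
LF_B = min(LS_F=17, LS_I=9, LS_J=23) = 9; LS_B = 9−6 = 3
LF_A = min(LS_G=19, LS_H=9) = 9; LS_A = 9−9 = 0
Slack_C = LS_C − ES_C = 3 − 0 = 3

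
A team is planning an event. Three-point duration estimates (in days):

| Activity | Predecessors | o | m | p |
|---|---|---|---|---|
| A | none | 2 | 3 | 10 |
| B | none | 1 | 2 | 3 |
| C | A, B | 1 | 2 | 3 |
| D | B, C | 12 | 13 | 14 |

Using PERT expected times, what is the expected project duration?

19 days

te_A = (2 + 4·3 + 10)/6 = 24/6 = 4
te_B = (1 + 4·2 + 3)/6 = 12/6 = 2
te_C = (1 + 4·2 + 3)/6 = 12/6 = 2
te_D = (12 + 4·13 + 14)/6 = 78/6 = 13

Forward pass:
ES_A = 0; EF_A = 4
ES_B = 0; EF_B = 2
ES_C = max(EF_A=4, EF_B=2) = 4; EF_C = 4+2 = 6
ES_D = max(EF_B=2, EF_C=6) = 6; EF_D = 6+13 = 19
Expected project duration μ = 19 days. Critical path: A → C → D.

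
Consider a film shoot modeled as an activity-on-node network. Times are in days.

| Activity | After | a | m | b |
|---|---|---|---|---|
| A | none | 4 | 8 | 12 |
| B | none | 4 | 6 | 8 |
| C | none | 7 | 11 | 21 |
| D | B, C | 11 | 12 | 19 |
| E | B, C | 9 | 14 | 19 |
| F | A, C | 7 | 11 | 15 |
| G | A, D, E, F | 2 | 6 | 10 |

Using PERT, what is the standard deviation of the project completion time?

3.16 days

te_A = (4 + 4·8 + 12)/6 = 48/6 = 8; σ²_A = ((12−4)/6)² = 1.778
te_B = (4 + 4·6 + 8)/6 = 36/6 = 6; σ²_B = ((8−4)/6)² = 0.444
te_C = (7 + 4·11 + 21)/6 = 72/6 = 12; σ²_C = ((21−7)/6)² = 5.444
te_D = (11 + 4·12 + 19)/6 = 78/6 = 13; σ²_D = ((19−11)/6)² = 1.778
te_E = (9 + 4·14 + 19)/6 = 84/6 = 14; σ²_E = ((19−9)/6)² = 2.778
te_F = (7 + 4·11 + 15)/6 = 66/6 = 11; σ²_F = ((15−7)/6)² = 1.778
te_G = (2 + 4·6 + 10)/6 = 36/6 = 6; σ²_G = ((10−2)/6)² = 1.778

Forward pass:
ES_A = 0; EF_A = 8
ES_B = 0; EF_B = 6
ES_C = 0; EF_C = 12
ES_D = max(EF_B=6, EF_C=12) = 12; EF_D = 12+13 = 25
ES_E = max(EF_B=6, EF_C=12) = 12; EF_E = 12+14 = 26
ES_F = max(EF_A=8, EF_C=12) = 12; EF_F = 12+11 = 23
ES_G = max(EF_A=8, EF_D=25, EF_E=26, EF_F=23) = 26; EF_G = 26+6 = 32
Expected project duration μ = 32 days. Critical path: C → E → G.

Variance along critical path = 5.444 + 2.778 + 1.778 = 10.000
σ = √10.000 = 3.162 days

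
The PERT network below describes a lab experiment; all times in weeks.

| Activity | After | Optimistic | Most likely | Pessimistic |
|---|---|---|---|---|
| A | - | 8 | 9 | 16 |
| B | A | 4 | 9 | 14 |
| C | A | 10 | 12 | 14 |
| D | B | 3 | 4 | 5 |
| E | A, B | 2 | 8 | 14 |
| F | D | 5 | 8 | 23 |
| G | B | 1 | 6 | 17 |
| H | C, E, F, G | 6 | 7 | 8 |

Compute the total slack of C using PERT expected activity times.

te_A = (8 + 4·9 + 16)/6 = 60/6 = 10
te_B = (4 + 4·9 + 14)/6 = 54/6 = 9
te_C = (10 + 4·12 + 14)/6 = 72/6 = 12
te_D = (3 + 4·4 + 5)/6 = 24/6 = 4
te_E = (2 + 4·8 + 14)/6 = 48/6 = 8
te_F = (5 + 4·8 + 23)/6 = 60/6 = 10
te_G = (1 + 4·6 + 17)/6 = 42/6 = 7
te_H = (6 + 4·7 + 8)/6 = 42/6 = 7

Forward pass:
ES_A = 0; EF_A = 10
ES_B = 10; EF_B = 10+9 = 19
ES_C = 10; EF_C = 10+12 = 22
ES_D = 19; EF_D = 19+4 = 23
ES_E = max(EF_A=10, EF_B=19) = 19; EF_E = 19+8 = 27
ES_F = 23; EF_F = 23+10 = 33
ES_G = 19; EF_G = 19+7 = 26
ES_H = max(EF_C=22, EF_E=27, EF_F=33, EF_G=26) = 33; EF_H = 33+7 = 40
Expected project duration μ = 40 weeks. Critical path: A → B → D → F → H.

Backward pass:
LF_H = 40; LS_H = 40−7 = 33
LF_G = LS_H = 33; LS_G = 33−7 = 26
LF_F = LS_H = 33; LS_F = 33−10 = 23
LF_E = LS_H = 33; LS_E = 33−8 = 25
LF_D = LS_F = 23; LS_D = 23−4 = 19
LF_C = LS_H = 33; LS_C = 33−12 = 21
LF_B = min(LS_D=19, LS_E=25, LS_G=26) = 19; LS_B = 19−9 = 10
LF_A = min(LS_B=10, LS_C=21, LS_E=25) = 10; LS_A = 10−10 = 0
Slack_C = LS_C − ES_C = 21 − 10 = 11

11 weeks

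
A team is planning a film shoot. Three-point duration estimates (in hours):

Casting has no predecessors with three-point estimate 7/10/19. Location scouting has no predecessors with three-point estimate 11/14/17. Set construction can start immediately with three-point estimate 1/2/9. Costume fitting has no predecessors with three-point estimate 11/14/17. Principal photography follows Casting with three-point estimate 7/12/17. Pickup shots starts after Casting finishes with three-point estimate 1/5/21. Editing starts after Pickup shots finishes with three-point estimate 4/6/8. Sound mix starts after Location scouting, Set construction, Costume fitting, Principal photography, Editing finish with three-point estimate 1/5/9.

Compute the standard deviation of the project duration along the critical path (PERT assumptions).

te_Casting = (7 + 4·10 + 19)/6 = 66/6 = 11; σ²_Casting = ((19−7)/6)² = 4.000
te_Location scouting = (11 + 4·14 + 17)/6 = 84/6 = 14; σ²_Location scouting = ((17−11)/6)² = 1.000
te_Set construction = (1 + 4·2 + 9)/6 = 18/6 = 3; σ²_Set construction = ((9−1)/6)² = 1.778
te_Costume fitting = (11 + 4·14 + 17)/6 = 84/6 = 14; σ²_Costume fitting = ((17−11)/6)² = 1.000
te_Principal photography = (7 + 4·12 + 17)/6 = 72/6 = 12; σ²_Principal photography = ((17−7)/6)² = 2.778
te_Pickup shots = (1 + 4·5 + 21)/6 = 42/6 = 7; σ²_Pickup shots = ((21−1)/6)² = 11.111
te_Editing = (4 + 4·6 + 8)/6 = 36/6 = 6; σ²_Editing = ((8−4)/6)² = 0.444
te_Sound mix = (1 + 4·5 + 9)/6 = 30/6 = 5; σ²_Sound mix = ((9−1)/6)² = 1.778

Forward pass:
ES_Casting = 0; EF_Casting = 11
ES_Location scouting = 0; EF_Location scouting = 14
ES_Set construction = 0; EF_Set construction = 3
ES_Costume fitting = 0; EF_Costume fitting = 14
ES_Principal photography = 11; EF_Principal photography = 11+12 = 23
ES_Pickup shots = 11; EF_Pickup shots = 11+7 = 18
ES_Editing = 18; EF_Editing = 18+6 = 24
ES_Sound mix = max(EF_Location scouting=14, EF_Set construction=3, EF_Costume fitting=14, EF_Principal photography=23, EF_Editing=24) = 24; EF_Sound mix = 24+5 = 29
Expected project duration μ = 29 hours. Critical path: Casting → Pickup shots → Editing → Sound mix.

Variance along critical path = 4.000 + 11.111 + 0.444 + 1.778 = 17.333
σ = √17.333 = 4.163 hours

4.16 hours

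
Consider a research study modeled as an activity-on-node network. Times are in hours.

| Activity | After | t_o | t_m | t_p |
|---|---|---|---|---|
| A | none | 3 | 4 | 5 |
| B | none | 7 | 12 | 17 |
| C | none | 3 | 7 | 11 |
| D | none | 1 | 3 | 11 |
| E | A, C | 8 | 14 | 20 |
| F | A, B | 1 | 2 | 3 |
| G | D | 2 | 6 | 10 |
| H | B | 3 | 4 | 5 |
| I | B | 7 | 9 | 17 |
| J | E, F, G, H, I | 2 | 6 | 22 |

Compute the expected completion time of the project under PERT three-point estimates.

te_A = (3 + 4·4 + 5)/6 = 24/6 = 4
te_B = (7 + 4·12 + 17)/6 = 72/6 = 12
te_C = (3 + 4·7 + 11)/6 = 42/6 = 7
te_D = (1 + 4·3 + 11)/6 = 24/6 = 4
te_E = (8 + 4·14 + 20)/6 = 84/6 = 14
te_F = (1 + 4·2 + 3)/6 = 12/6 = 2
te_G = (2 + 4·6 + 10)/6 = 36/6 = 6
te_H = (3 + 4·4 + 5)/6 = 24/6 = 4
te_I = (7 + 4·9 + 17)/6 = 60/6 = 10
te_J = (2 + 4·6 + 22)/6 = 48/6 = 8

Forward pass:
ES_A = 0; EF_A = 4
ES_B = 0; EF_B = 12
ES_C = 0; EF_C = 7
ES_D = 0; EF_D = 4
ES_E = max(EF_A=4, EF_C=7) = 7; EF_E = 7+14 = 21
ES_F = max(EF_A=4, EF_B=12) = 12; EF_F = 12+2 = 14
ES_G = 4; EF_G = 4+6 = 10
ES_H = 12; EF_H = 12+4 = 16
ES_I = 12; EF_I = 12+10 = 22
ES_J = max(EF_E=21, EF_F=14, EF_G=10, EF_H=16, EF_I=22) = 22; EF_J = 22+8 = 30
Expected project duration μ = 30 hours. Critical path: B → I → J.

30 hours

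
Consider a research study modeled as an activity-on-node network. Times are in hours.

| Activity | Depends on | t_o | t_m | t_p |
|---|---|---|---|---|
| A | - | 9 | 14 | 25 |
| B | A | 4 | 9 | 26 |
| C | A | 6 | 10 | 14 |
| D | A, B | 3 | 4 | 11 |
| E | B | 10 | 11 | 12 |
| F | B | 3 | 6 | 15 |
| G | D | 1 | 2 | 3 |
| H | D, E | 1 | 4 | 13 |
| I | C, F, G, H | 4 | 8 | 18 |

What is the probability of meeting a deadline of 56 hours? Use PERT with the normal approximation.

te_A = (9 + 4·14 + 25)/6 = 90/6 = 15; σ²_A = ((25−9)/6)² = 7.111
te_B = (4 + 4·9 + 26)/6 = 66/6 = 11; σ²_B = ((26−4)/6)² = 13.444
te_C = (6 + 4·10 + 14)/6 = 60/6 = 10; σ²_C = ((14−6)/6)² = 1.778
te_D = (3 + 4·4 + 11)/6 = 30/6 = 5; σ²_D = ((11−3)/6)² = 1.778
te_E = (10 + 4·11 + 12)/6 = 66/6 = 11; σ²_E = ((12−10)/6)² = 0.111
te_F = (3 + 4·6 + 15)/6 = 42/6 = 7; σ²_F = ((15−3)/6)² = 4.000
te_G = (1 + 4·2 + 3)/6 = 12/6 = 2; σ²_G = ((3−1)/6)² = 0.111
te_H = (1 + 4·4 + 13)/6 = 30/6 = 5; σ²_H = ((13−1)/6)² = 4.000
te_I = (4 + 4·8 + 18)/6 = 54/6 = 9; σ²_I = ((18−4)/6)² = 5.444

Forward pass:
ES_A = 0; EF_A = 15
ES_B = 15; EF_B = 15+11 = 26
ES_C = 15; EF_C = 15+10 = 25
ES_D = max(EF_A=15, EF_B=26) = 26; EF_D = 26+5 = 31
ES_E = 26; EF_E = 26+11 = 37
ES_F = 26; EF_F = 26+7 = 33
ES_G = 31; EF_G = 31+2 = 33
ES_H = max(EF_D=31, EF_E=37) = 37; EF_H = 37+5 = 42
ES_I = max(EF_C=25, EF_F=33, EF_G=33, EF_H=42) = 42; EF_I = 42+9 = 51
Expected project duration μ = 51 hours. Critical path: A → B → E → H → I.

Variance along critical path = 7.111 + 13.444 + 0.111 + 4.000 + 5.444 = 30.111; σ = √30.111 = 5.487 hours.
Z = (56 − 51) / 5.487 = 0.911
P(T ≤ 56) = Φ(0.911) ≈ 0.819

0.819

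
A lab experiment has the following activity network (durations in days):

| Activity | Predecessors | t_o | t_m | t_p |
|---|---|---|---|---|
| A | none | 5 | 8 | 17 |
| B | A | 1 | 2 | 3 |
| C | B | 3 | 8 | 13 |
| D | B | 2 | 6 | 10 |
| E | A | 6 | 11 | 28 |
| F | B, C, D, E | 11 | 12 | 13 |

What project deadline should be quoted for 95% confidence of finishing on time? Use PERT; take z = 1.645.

40.9 days

te_A = (5 + 4·8 + 17)/6 = 54/6 = 9; σ²_A = ((17−5)/6)² = 4.000
te_B = (1 + 4·2 + 3)/6 = 12/6 = 2; σ²_B = ((3−1)/6)² = 0.111
te_C = (3 + 4·8 + 13)/6 = 48/6 = 8; σ²_C = ((13−3)/6)² = 2.778
te_D = (2 + 4·6 + 10)/6 = 36/6 = 6; σ²_D = ((10−2)/6)² = 1.778
te_E = (6 + 4·11 + 28)/6 = 78/6 = 13; σ²_E = ((28−6)/6)² = 13.444
te_F = (11 + 4·12 + 13)/6 = 72/6 = 12; σ²_F = ((13−11)/6)² = 0.111

Forward pass:
ES_A = 0; EF_A = 9
ES_B = 9; EF_B = 9+2 = 11
ES_C = 11; EF_C = 11+8 = 19
ES_D = 11; EF_D = 11+6 = 17
ES_E = 9; EF_E = 9+13 = 22
ES_F = max(EF_B=11, EF_C=19, EF_D=17, EF_E=22) = 22; EF_F = 22+12 = 34
Expected project duration μ = 34 days. Critical path: A → E → F.

Variance along critical path = 4.000 + 13.444 + 0.111 = 17.556; σ = 4.190 days.
D = μ + z·σ = 34 + 1.645·4.190 = 40.9 days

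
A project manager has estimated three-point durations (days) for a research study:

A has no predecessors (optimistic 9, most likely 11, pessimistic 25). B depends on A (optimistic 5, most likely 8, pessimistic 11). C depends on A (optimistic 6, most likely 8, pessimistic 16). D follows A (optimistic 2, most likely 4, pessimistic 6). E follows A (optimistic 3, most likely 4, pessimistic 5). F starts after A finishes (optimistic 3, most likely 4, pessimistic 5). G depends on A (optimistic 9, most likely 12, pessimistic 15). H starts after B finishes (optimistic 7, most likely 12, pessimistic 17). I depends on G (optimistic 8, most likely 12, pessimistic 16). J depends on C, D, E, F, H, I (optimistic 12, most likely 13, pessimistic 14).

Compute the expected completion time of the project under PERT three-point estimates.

te_A = (9 + 4·11 + 25)/6 = 78/6 = 13
te_B = (5 + 4·8 + 11)/6 = 48/6 = 8
te_C = (6 + 4·8 + 16)/6 = 54/6 = 9
te_D = (2 + 4·4 + 6)/6 = 24/6 = 4
te_E = (3 + 4·4 + 5)/6 = 24/6 = 4
te_F = (3 + 4·4 + 5)/6 = 24/6 = 4
te_G = (9 + 4·12 + 15)/6 = 72/6 = 12
te_H = (7 + 4·12 + 17)/6 = 72/6 = 12
te_I = (8 + 4·12 + 16)/6 = 72/6 = 12
te_J = (12 + 4·13 + 14)/6 = 78/6 = 13

Forward pass:
ES_A = 0; EF_A = 13
ES_B = 13; EF_B = 13+8 = 21
ES_C = 13; EF_C = 13+9 = 22
ES_D = 13; EF_D = 13+4 = 17
ES_E = 13; EF_E = 13+4 = 17
ES_F = 13; EF_F = 13+4 = 17
ES_G = 13; EF_G = 13+12 = 25
ES_H = 21; EF_H = 21+12 = 33
ES_I = 25; EF_I = 25+12 = 37
ES_J = max(EF_C=22, EF_D=17, EF_E=17, EF_F=17, EF_H=33, EF_I=37) = 37; EF_J = 37+13 = 50
Expected project duration μ = 50 days. Critical path: A → G → I → J.

50 days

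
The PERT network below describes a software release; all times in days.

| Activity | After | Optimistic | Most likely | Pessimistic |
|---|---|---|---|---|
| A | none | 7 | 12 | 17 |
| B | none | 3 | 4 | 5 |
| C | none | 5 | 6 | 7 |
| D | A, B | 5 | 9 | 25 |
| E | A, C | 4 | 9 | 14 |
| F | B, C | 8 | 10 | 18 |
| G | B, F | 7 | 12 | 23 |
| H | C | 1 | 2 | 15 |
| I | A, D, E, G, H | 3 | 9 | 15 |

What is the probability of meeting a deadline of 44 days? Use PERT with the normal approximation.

te_A = (7 + 4·12 + 17)/6 = 72/6 = 12; σ²_A = ((17−7)/6)² = 2.778
te_B = (3 + 4·4 + 5)/6 = 24/6 = 4; σ²_B = ((5−3)/6)² = 0.111
te_C = (5 + 4·6 + 7)/6 = 36/6 = 6; σ²_C = ((7−5)/6)² = 0.111
te_D = (5 + 4·9 + 25)/6 = 66/6 = 11; σ²_D = ((25−5)/6)² = 11.111
te_E = (4 + 4·9 + 14)/6 = 54/6 = 9; σ²_E = ((14−4)/6)² = 2.778
te_F = (8 + 4·10 + 18)/6 = 66/6 = 11; σ²_F = ((18−8)/6)² = 2.778
te_G = (7 + 4·12 + 23)/6 = 78/6 = 13; σ²_G = ((23−7)/6)² = 7.111
te_H = (1 + 4·2 + 15)/6 = 24/6 = 4; σ²_H = ((15−1)/6)² = 5.444
te_I = (3 + 4·9 + 15)/6 = 54/6 = 9; σ²_I = ((15−3)/6)² = 4.000

Forward pass:
ES_A = 0; EF_A = 12
ES_B = 0; EF_B = 4
ES_C = 0; EF_C = 6
ES_D = max(EF_A=12, EF_B=4) = 12; EF_D = 12+11 = 23
ES_E = max(EF_A=12, EF_C=6) = 12; EF_E = 12+9 = 21
ES_F = max(EF_B=4, EF_C=6) = 6; EF_F = 6+11 = 17
ES_G = max(EF_B=4, EF_F=17) = 17; EF_G = 17+13 = 30
ES_H = 6; EF_H = 6+4 = 10
ES_I = max(EF_A=12, EF_D=23, EF_E=21, EF_G=30, EF_H=10) = 30; EF_I = 30+9 = 39
Expected project duration μ = 39 days. Critical path: C → F → G → I.

Variance along critical path = 0.111 + 2.778 + 7.111 + 4.000 = 14.000; σ = √14.000 = 3.742 days.
Z = (44 − 39) / 3.742 = 1.336
P(T ≤ 44) = Φ(1.336) ≈ 0.909

0.909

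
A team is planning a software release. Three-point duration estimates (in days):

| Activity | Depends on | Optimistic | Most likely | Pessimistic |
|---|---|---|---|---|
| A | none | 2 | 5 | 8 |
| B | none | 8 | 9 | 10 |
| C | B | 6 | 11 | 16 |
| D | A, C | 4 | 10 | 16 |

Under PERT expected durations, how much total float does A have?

te_A = (2 + 4·5 + 8)/6 = 30/6 = 5
te_B = (8 + 4·9 + 10)/6 = 54/6 = 9
te_C = (6 + 4·11 + 16)/6 = 66/6 = 11
te_D = (4 + 4·10 + 16)/6 = 60/6 = 10

Forward pass:
ES_A = 0; EF_A = 5
ES_B = 0; EF_B = 9
ES_C = 9; EF_C = 9+11 = 20
ES_D = max(EF_A=5, EF_C=20) = 20; EF_D = 20+10 = 30
Expected project duration μ = 30 days. Critical path: B → C → D.

Backward pass:
LF_D = 30; LS_D = 30−10 = 20
LF_C = LS_D = 20; LS_C = 20−11 = 9
LF_B = LS_C = 9; LS_B = 9−9 = 0
LF_A = LS_D = 20; LS_A = 20−5 = 15
Slack_A = LS_A − ES_A = 15 − 0 = 15

15 days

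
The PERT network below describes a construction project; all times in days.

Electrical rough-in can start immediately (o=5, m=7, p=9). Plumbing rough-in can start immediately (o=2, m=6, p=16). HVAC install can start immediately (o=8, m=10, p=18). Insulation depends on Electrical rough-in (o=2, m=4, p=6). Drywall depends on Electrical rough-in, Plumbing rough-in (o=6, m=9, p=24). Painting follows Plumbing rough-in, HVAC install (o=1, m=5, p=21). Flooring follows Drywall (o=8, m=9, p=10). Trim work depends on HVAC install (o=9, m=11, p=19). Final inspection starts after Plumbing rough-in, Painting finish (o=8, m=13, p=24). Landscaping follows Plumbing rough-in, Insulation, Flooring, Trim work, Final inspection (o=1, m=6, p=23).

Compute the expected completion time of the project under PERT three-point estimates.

40 days

te_Electrical rough-in = (5 + 4·7 + 9)/6 = 42/6 = 7
te_Plumbing rough-in = (2 + 4·6 + 16)/6 = 42/6 = 7
te_HVAC install = (8 + 4·10 + 18)/6 = 66/6 = 11
te_Insulation = (2 + 4·4 + 6)/6 = 24/6 = 4
te_Drywall = (6 + 4·9 + 24)/6 = 66/6 = 11
te_Painting = (1 + 4·5 + 21)/6 = 42/6 = 7
te_Flooring = (8 + 4·9 + 10)/6 = 54/6 = 9
te_Trim work = (9 + 4·11 + 19)/6 = 72/6 = 12
te_Final inspection = (8 + 4·13 + 24)/6 = 84/6 = 14
te_Landscaping = (1 + 4·6 + 23)/6 = 48/6 = 8

Forward pass:
ES_Electrical rough-in = 0; EF_Electrical rough-in = 7
ES_Plumbing rough-in = 0; EF_Plumbing rough-in = 7
ES_HVAC install = 0; EF_HVAC install = 11
ES_Insulation = 7; EF_Insulation = 7+4 = 11
ES_Drywall = max(EF_Electrical rough-in=7, EF_Plumbing rough-in=7) = 7; EF_Drywall = 7+11 = 18
ES_Painting = max(EF_Plumbing rough-in=7, EF_HVAC install=11) = 11; EF_Painting = 11+7 = 18
ES_Flooring = 18; EF_Flooring = 18+9 = 27
ES_Trim work = 11; EF_Trim work = 11+12 = 23
ES_Final inspection = max(EF_Plumbing rough-in=7, EF_Painting=18) = 18; EF_Final inspection = 18+14 = 32
ES_Landscaping = max(EF_Plumbing rough-in=7, EF_Insulation=11, EF_Flooring=27, EF_Trim work=23, EF_Final inspection=32) = 32; EF_Landscaping = 32+8 = 40
Expected project duration μ = 40 days. Critical path: HVAC install → Painting → Final inspection → Landscaping.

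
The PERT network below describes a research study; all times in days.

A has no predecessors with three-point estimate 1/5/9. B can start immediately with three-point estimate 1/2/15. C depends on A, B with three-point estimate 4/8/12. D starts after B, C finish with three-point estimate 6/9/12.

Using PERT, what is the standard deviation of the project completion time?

2.13 days

te_A = (1 + 4·5 + 9)/6 = 30/6 = 5; σ²_A = ((9−1)/6)² = 1.778
te_B = (1 + 4·2 + 15)/6 = 24/6 = 4; σ²_B = ((15−1)/6)² = 5.444
te_C = (4 + 4·8 + 12)/6 = 48/6 = 8; σ²_C = ((12−4)/6)² = 1.778
te_D = (6 + 4·9 + 12)/6 = 54/6 = 9; σ²_D = ((12−6)/6)² = 1.000

Forward pass:
ES_A = 0; EF_A = 5
ES_B = 0; EF_B = 4
ES_C = max(EF_A=5, EF_B=4) = 5; EF_C = 5+8 = 13
ES_D = max(EF_B=4, EF_C=13) = 13; EF_D = 13+9 = 22
Expected project duration μ = 22 days. Critical path: A → C → D.

Variance along critical path = 1.778 + 1.778 + 1.000 = 4.556
σ = √4.556 = 2.134 days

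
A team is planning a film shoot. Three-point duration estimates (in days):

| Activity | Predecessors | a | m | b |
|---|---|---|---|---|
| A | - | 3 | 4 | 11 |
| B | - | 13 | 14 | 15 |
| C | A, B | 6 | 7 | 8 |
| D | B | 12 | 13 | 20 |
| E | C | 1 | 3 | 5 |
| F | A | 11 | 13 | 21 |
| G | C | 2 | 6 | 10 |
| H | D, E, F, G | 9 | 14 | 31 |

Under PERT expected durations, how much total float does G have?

1 days

te_A = (3 + 4·4 + 11)/6 = 30/6 = 5
te_B = (13 + 4·14 + 15)/6 = 84/6 = 14
te_C = (6 + 4·7 + 8)/6 = 42/6 = 7
te_D = (12 + 4·13 + 20)/6 = 84/6 = 14
te_E = (1 + 4·3 + 5)/6 = 18/6 = 3
te_F = (11 + 4·13 + 21)/6 = 84/6 = 14
te_G = (2 + 4·6 + 10)/6 = 36/6 = 6
te_H = (9 + 4·14 + 31)/6 = 96/6 = 16

Forward pass:
ES_A = 0; EF_A = 5
ES_B = 0; EF_B = 14
ES_C = max(EF_A=5, EF_B=14) = 14; EF_C = 14+7 = 21
ES_D = 14; EF_D = 14+14 = 28
ES_E = 21; EF_E = 21+3 = 24
ES_F = 5; EF_F = 5+14 = 19
ES_G = 21; EF_G = 21+6 = 27
ES_H = max(EF_D=28, EF_E=24, EF_F=19, EF_G=27) = 28; EF_H = 28+16 = 44
Expected project duration μ = 44 days. Critical path: B → D → H.

Backward pass:
LF_H = 44; LS_H = 44−16 = 28
LF_G = LS_H = 28; LS_G = 28−6 = 22
LF_F = LS_H = 28; LS_F = 28−14 = 14
LF_E = LS_H = 28; LS_E = 28−3 = 25
LF_D = LS_H = 28; LS_D = 28−14 = 14
LF_C = min(LS_E=25, LS_G=22) = 22; LS_C = 22−7 = 15
LF_B = min(LS_C=15, LS_D=14) = 14; LS_B = 14−14 = 0
LF_A = min(LS_C=15, LS_F=14) = 14; LS_A = 14−5 = 9
Slack_G = LS_G − ES_G = 22 − 21 = 1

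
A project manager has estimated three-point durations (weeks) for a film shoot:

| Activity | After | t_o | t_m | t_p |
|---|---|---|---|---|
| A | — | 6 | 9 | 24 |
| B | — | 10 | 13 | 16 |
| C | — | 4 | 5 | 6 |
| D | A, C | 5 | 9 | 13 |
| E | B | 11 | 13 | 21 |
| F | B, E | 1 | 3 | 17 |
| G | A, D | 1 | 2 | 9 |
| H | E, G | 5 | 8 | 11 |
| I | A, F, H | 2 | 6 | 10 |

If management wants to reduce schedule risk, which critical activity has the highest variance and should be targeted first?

E

te_A = (6 + 4·9 + 24)/6 = 66/6 = 11; σ²_A = ((24−6)/6)² = 9.000
te_B = (10 + 4·13 + 16)/6 = 78/6 = 13; σ²_B = ((16−10)/6)² = 1.000
te_C = (4 + 4·5 + 6)/6 = 30/6 = 5; σ²_C = ((6−4)/6)² = 0.111
te_D = (5 + 4·9 + 13)/6 = 54/6 = 9; σ²_D = ((13−5)/6)² = 1.778
te_E = (11 + 4·13 + 21)/6 = 84/6 = 14; σ²_E = ((21−11)/6)² = 2.778
te_F = (1 + 4·3 + 17)/6 = 30/6 = 5; σ²_F = ((17−1)/6)² = 7.111
te_G = (1 + 4·2 + 9)/6 = 18/6 = 3; σ²_G = ((9−1)/6)² = 1.778
te_H = (5 + 4·8 + 11)/6 = 48/6 = 8; σ²_H = ((11−5)/6)² = 1.000
te_I = (2 + 4·6 + 10)/6 = 36/6 = 6; σ²_I = ((10−2)/6)² = 1.778

Forward pass:
ES_A = 0; EF_A = 11
ES_B = 0; EF_B = 13
ES_C = 0; EF_C = 5
ES_D = max(EF_A=11, EF_C=5) = 11; EF_D = 11+9 = 20
ES_E = 13; EF_E = 13+14 = 27
ES_F = max(EF_B=13, EF_E=27) = 27; EF_F = 27+5 = 32
ES_G = max(EF_A=11, EF_D=20) = 20; EF_G = 20+3 = 23
ES_H = max(EF_E=27, EF_G=23) = 27; EF_H = 27+8 = 35
ES_I = max(EF_A=11, EF_F=32, EF_H=35) = 35; EF_I = 35+6 = 41
Expected project duration μ = 41 weeks. Critical path: B → E → H → I.

Variances on critical path: σ²_B=1.000, σ²_E=2.778, σ²_H=1.000, σ²_I=1.778.
Largest is σ²_E = 2.778.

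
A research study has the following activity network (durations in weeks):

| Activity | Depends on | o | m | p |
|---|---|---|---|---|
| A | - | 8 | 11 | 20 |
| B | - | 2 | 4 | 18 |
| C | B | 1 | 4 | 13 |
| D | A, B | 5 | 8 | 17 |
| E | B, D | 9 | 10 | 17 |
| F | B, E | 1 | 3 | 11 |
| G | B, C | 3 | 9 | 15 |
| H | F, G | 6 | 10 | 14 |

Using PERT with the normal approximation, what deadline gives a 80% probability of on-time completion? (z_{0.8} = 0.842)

te_A = (8 + 4·11 + 20)/6 = 72/6 = 12; σ²_A = ((20−8)/6)² = 4.000
te_B = (2 + 4·4 + 18)/6 = 36/6 = 6; σ²_B = ((18−2)/6)² = 7.111
te_C = (1 + 4·4 + 13)/6 = 30/6 = 5; σ²_C = ((13−1)/6)² = 4.000
te_D = (5 + 4·8 + 17)/6 = 54/6 = 9; σ²_D = ((17−5)/6)² = 4.000
te_E = (9 + 4·10 + 17)/6 = 66/6 = 11; σ²_E = ((17−9)/6)² = 1.778
te_F = (1 + 4·3 + 11)/6 = 24/6 = 4; σ²_F = ((11−1)/6)² = 2.778
te_G = (3 + 4·9 + 15)/6 = 54/6 = 9; σ²_G = ((15−3)/6)² = 4.000
te_H = (6 + 4·10 + 14)/6 = 60/6 = 10; σ²_H = ((14−6)/6)² = 1.778

Forward pass:
ES_A = 0; EF_A = 12
ES_B = 0; EF_B = 6
ES_C = 6; EF_C = 6+5 = 11
ES_D = max(EF_A=12, EF_B=6) = 12; EF_D = 12+9 = 21
ES_E = max(EF_B=6, EF_D=21) = 21; EF_E = 21+11 = 32
ES_F = max(EF_B=6, EF_E=32) = 32; EF_F = 32+4 = 36
ES_G = max(EF_B=6, EF_C=11) = 11; EF_G = 11+9 = 20
ES_H = max(EF_F=36, EF_G=20) = 36; EF_H = 36+10 = 46
Expected project duration μ = 46 weeks. Critical path: A → D → E → F → H.

Variance along critical path = 4.000 + 4.000 + 1.778 + 2.778 + 1.778 = 14.333; σ = 3.786 weeks.
D = μ + z·σ = 46 + 0.842·3.786 = 49.2 weeks

49.2 weeks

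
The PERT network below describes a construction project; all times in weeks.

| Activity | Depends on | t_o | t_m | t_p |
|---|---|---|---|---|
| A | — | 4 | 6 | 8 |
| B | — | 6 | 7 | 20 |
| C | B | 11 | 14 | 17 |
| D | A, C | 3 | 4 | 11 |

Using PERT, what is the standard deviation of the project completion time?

2.87 weeks

te_A = (4 + 4·6 + 8)/6 = 36/6 = 6; σ²_A = ((8−4)/6)² = 0.444
te_B = (6 + 4·7 + 20)/6 = 54/6 = 9; σ²_B = ((20−6)/6)² = 5.444
te_C = (11 + 4·14 + 17)/6 = 84/6 = 14; σ²_C = ((17−11)/6)² = 1.000
te_D = (3 + 4·4 + 11)/6 = 30/6 = 5; σ²_D = ((11−3)/6)² = 1.778

Forward pass:
ES_A = 0; EF_A = 6
ES_B = 0; EF_B = 9
ES_C = 9; EF_C = 9+14 = 23
ES_D = max(EF_A=6, EF_C=23) = 23; EF_D = 23+5 = 28
Expected project duration μ = 28 weeks. Critical path: B → C → D.

Variance along critical path = 5.444 + 1.000 + 1.778 = 8.222
σ = √8.222 = 2.867 weeks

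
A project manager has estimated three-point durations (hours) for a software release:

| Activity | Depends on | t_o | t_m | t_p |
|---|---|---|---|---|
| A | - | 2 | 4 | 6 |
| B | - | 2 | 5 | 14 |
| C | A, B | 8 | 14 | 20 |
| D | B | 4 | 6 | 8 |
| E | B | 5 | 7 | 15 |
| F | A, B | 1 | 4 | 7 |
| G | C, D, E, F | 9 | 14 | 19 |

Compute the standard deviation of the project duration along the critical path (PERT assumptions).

te_A = (2 + 4·4 + 6)/6 = 24/6 = 4; σ²_A = ((6−2)/6)² = 0.444
te_B = (2 + 4·5 + 14)/6 = 36/6 = 6; σ²_B = ((14−2)/6)² = 4.000
te_C = (8 + 4·14 + 20)/6 = 84/6 = 14; σ²_C = ((20−8)/6)² = 4.000
te_D = (4 + 4·6 + 8)/6 = 36/6 = 6; σ²_D = ((8−4)/6)² = 0.444
te_E = (5 + 4·7 + 15)/6 = 48/6 = 8; σ²_E = ((15−5)/6)² = 2.778
te_F = (1 + 4·4 + 7)/6 = 24/6 = 4; σ²_F = ((7−1)/6)² = 1.000
te_G = (9 + 4·14 + 19)/6 = 84/6 = 14; σ²_G = ((19−9)/6)² = 2.778

Forward pass:
ES_A = 0; EF_A = 4
ES_B = 0; EF_B = 6
ES_C = max(EF_A=4, EF_B=6) = 6; EF_C = 6+14 = 20
ES_D = 6; EF_D = 6+6 = 12
ES_E = 6; EF_E = 6+8 = 14
ES_F = max(EF_A=4, EF_B=6) = 6; EF_F = 6+4 = 10
ES_G = max(EF_C=20, EF_D=12, EF_E=14, EF_F=10) = 20; EF_G = 20+14 = 34
Expected project duration μ = 34 hours. Critical path: B → C → G.

Variance along critical path = 4.000 + 4.000 + 2.778 = 10.778
σ = √10.778 = 3.283 hours

3.28 hours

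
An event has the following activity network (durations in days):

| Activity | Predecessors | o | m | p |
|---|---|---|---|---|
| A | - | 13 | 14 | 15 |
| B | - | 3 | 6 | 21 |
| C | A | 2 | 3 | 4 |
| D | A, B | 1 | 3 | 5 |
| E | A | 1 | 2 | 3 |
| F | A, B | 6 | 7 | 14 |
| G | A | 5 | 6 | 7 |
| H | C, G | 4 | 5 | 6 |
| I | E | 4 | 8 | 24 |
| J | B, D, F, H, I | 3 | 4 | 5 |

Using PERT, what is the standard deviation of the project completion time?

3.38 days

te_A = (13 + 4·14 + 15)/6 = 84/6 = 14; σ²_A = ((15−13)/6)² = 0.111
te_B = (3 + 4·6 + 21)/6 = 48/6 = 8; σ²_B = ((21−3)/6)² = 9.000
te_C = (2 + 4·3 + 4)/6 = 18/6 = 3; σ²_C = ((4−2)/6)² = 0.111
te_D = (1 + 4·3 + 5)/6 = 18/6 = 3; σ²_D = ((5−1)/6)² = 0.444
te_E = (1 + 4·2 + 3)/6 = 12/6 = 2; σ²_E = ((3−1)/6)² = 0.111
te_F = (6 + 4·7 + 14)/6 = 48/6 = 8; σ²_F = ((14−6)/6)² = 1.778
te_G = (5 + 4·6 + 7)/6 = 36/6 = 6; σ²_G = ((7−5)/6)² = 0.111
te_H = (4 + 4·5 + 6)/6 = 30/6 = 5; σ²_H = ((6−4)/6)² = 0.111
te_I = (4 + 4·8 + 24)/6 = 60/6 = 10; σ²_I = ((24−4)/6)² = 11.111
te_J = (3 + 4·4 + 5)/6 = 24/6 = 4; σ²_J = ((5−3)/6)² = 0.111

Forward pass:
ES_A = 0; EF_A = 14
ES_B = 0; EF_B = 8
ES_C = 14; EF_C = 14+3 = 17
ES_D = max(EF_A=14, EF_B=8) = 14; EF_D = 14+3 = 17
ES_E = 14; EF_E = 14+2 = 16
ES_F = max(EF_A=14, EF_B=8) = 14; EF_F = 14+8 = 22
ES_G = 14; EF_G = 14+6 = 20
ES_H = max(EF_C=17, EF_G=20) = 20; EF_H = 20+5 = 25
ES_I = 16; EF_I = 16+10 = 26
ES_J = max(EF_B=8, EF_D=17, EF_F=22, EF_H=25, EF_I=26) = 26; EF_J = 26+4 = 30
Expected project duration μ = 30 days. Critical path: A → E → I → J.

Variance along critical path = 0.111 + 0.111 + 11.111 + 0.111 = 11.444
σ = √11.444 = 3.383 days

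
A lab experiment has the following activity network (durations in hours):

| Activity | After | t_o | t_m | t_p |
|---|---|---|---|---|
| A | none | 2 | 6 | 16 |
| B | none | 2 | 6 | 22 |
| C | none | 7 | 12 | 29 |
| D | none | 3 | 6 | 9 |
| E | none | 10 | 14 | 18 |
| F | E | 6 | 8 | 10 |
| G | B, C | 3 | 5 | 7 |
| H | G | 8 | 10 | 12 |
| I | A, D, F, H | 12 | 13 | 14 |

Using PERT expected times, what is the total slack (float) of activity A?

te_A = (2 + 4·6 + 16)/6 = 42/6 = 7
te_B = (2 + 4·6 + 22)/6 = 48/6 = 8
te_C = (7 + 4·12 + 29)/6 = 84/6 = 14
te_D = (3 + 4·6 + 9)/6 = 36/6 = 6
te_E = (10 + 4·14 + 18)/6 = 84/6 = 14
te_F = (6 + 4·8 + 10)/6 = 48/6 = 8
te_G = (3 + 4·5 + 7)/6 = 30/6 = 5
te_H = (8 + 4·10 + 12)/6 = 60/6 = 10
te_I = (12 + 4·13 + 14)/6 = 78/6 = 13

Forward pass:
ES_A = 0; EF_A = 7
ES_B = 0; EF_B = 8
ES_C = 0; EF_C = 14
ES_D = 0; EF_D = 6
ES_E = 0; EF_E = 14
ES_F = 14; EF_F = 14+8 = 22
ES_G = max(EF_B=8, EF_C=14) = 14; EF_G = 14+5 = 19
ES_H = 19; EF_H = 19+10 = 29
ES_I = max(EF_A=7, EF_D=6, EF_F=22, EF_H=29) = 29; EF_I = 29+13 = 42
Expected project duration μ = 42 hours. Critical path: C → G → H → I.

Backward pass:
LF_I = 42; LS_I = 42−13 = 29
LF_H = LS_I = 29; LS_H = 29−10 = 19
LF_G = LS_H = 19; LS_G = 19−5 = 14
LF_F = LS_I = 29; LS_F = 29−8 = 21
LF_E = LS_F = 21; LS_E = 21−14 = 7
LF_D = LS_I = 29; LS_D = 29−6 = 23
LF_C = LS_G = 14; LS_C = 14−14 = 0
LF_B = LS_G = 14; LS_B = 14−8 = 6
LF_A = LS_I = 29; LS_A = 29−7 = 22
Slack_A = LS_A − ES_A = 22 − 0 = 22

22 hours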